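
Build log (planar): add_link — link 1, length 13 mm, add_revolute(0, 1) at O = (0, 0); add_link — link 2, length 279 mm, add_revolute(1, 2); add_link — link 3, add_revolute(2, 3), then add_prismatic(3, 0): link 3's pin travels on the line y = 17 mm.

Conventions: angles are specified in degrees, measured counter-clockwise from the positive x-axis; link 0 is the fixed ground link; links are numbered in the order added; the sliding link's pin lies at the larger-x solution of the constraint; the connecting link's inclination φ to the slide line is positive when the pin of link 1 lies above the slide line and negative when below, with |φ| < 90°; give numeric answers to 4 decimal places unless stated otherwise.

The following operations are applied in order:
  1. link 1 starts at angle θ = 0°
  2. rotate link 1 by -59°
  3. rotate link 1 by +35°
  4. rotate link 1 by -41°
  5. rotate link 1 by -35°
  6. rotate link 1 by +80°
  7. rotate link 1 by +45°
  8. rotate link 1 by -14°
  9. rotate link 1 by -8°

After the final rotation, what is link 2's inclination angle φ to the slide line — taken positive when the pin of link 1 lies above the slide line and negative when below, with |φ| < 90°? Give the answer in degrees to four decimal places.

geometry: r = 13 mm, L = 279 mm, e = 17 mm; θ starts at 0°
rotate link 1 by -59°: θ ← 0° -59° = -59°
rotate link 1 by +35°: θ ← -59° +35° = -24°
rotate link 1 by -41°: θ ← -24° -41° = -65°
rotate link 1 by -35°: θ ← -65° -35° = -100°
rotate link 1 by +80°: θ ← -100° +80° = -20°
rotate link 1 by +45°: θ ← -20° +45° = 25°
rotate link 1 by -14°: θ ← 25° -14° = 11°
rotate link 1 by -8°: θ ← 11° -8° = 3°
h = r sin θ − e = 0.680367 − 17 = -16.319633
sin φ = h / L = -16.319633 / 279 = -0.05849331
φ = arcsin(-0.05849331) = -3.353334°

-3.3533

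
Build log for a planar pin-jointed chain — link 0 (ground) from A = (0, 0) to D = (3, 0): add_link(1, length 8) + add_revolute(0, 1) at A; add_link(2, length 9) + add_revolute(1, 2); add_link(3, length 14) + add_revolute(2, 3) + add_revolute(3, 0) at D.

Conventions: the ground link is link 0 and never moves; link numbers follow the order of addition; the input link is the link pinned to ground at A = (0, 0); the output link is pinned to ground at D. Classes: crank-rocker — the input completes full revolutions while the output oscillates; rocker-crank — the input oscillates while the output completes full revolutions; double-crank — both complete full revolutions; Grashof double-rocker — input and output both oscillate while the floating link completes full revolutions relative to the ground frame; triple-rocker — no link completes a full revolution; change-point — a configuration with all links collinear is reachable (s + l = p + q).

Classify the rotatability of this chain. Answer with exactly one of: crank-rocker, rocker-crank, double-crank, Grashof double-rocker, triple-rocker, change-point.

lengths: ground=3, input=8, coupler=9, output=14
sorted: s=3 (shortest), l=14 (longest), p+q=17
s + l = 17 vs p + q = 17
s + l = p + q → change-point (collinear configuration reachable)

change-point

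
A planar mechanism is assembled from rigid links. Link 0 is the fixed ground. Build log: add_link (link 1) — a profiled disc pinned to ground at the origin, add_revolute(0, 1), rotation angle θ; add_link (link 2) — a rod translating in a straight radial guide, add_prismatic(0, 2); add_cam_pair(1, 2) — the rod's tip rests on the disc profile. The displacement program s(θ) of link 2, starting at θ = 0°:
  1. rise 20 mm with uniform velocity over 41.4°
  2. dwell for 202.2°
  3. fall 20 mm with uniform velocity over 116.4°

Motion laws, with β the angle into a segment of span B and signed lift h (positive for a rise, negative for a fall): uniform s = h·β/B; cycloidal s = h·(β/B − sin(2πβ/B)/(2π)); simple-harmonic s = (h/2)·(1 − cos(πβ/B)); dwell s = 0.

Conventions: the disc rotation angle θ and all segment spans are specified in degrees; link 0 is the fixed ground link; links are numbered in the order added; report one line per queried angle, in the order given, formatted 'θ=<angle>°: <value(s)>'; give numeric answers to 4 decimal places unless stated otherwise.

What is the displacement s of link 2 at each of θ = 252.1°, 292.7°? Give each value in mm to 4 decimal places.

seg 1 [0°–41.4°] uniform, h=20: full span → s += 20 → s = 20.0000
seg 2 [41.4°–243.6°] dwell: s stays 20.0000
seg 3 [243.6°–360°] uniform, h=-20: θ=252.1° here. β=8.5, B=116.4. -20·8.5/116.4 = -1.4605 → s = 18.5395
seg 3 [243.6°–360°] uniform, h=-20: θ=292.7° here. β=49.1, B=116.4. -20·49.1/116.4 = -8.4364 → s = 11.5636

θ=252.1°: 18.5395
θ=292.7°: 11.5636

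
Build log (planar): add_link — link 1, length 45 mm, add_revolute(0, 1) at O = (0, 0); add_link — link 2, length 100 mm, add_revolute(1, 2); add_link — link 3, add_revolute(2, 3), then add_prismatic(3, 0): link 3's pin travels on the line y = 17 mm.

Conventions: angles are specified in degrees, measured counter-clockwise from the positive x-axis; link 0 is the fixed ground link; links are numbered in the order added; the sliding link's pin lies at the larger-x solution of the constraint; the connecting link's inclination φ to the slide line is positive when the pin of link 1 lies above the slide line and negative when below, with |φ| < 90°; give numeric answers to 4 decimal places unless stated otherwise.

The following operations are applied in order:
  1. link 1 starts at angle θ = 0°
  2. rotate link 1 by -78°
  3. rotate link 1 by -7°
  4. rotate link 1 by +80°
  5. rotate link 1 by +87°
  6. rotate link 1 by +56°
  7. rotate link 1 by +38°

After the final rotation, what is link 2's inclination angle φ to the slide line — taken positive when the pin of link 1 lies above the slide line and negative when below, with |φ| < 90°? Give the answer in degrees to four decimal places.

geometry: r = 45 mm, L = 100 mm, e = 17 mm; θ starts at 0°
rotate link 1 by -78°: θ ← 0° -78° = -78°
rotate link 1 by -7°: θ ← -78° -7° = -85°
rotate link 1 by +80°: θ ← -85° +80° = -5°
rotate link 1 by +87°: θ ← -5° +87° = 82°
rotate link 1 by +56°: θ ← 82° +56° = 138°
rotate link 1 by +38°: θ ← 138° +38° = 176°
h = r sin θ − e = 3.139041 − 17 = -13.860959
sin φ = h / L = -13.860959 / 100 = -0.13860959
φ = arcsin(-0.13860959) = -7.967397°

-7.9674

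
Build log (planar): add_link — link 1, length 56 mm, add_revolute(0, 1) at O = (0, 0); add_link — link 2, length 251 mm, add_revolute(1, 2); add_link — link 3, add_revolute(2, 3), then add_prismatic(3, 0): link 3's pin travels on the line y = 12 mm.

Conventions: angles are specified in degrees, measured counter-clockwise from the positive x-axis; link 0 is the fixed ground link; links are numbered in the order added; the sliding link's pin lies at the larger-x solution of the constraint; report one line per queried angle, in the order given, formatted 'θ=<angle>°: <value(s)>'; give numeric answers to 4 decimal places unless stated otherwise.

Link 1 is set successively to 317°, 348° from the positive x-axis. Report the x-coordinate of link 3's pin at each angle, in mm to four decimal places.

geometry: r = 56 mm, L = 251 mm, e = 12 mm
θ=317°: crank pin P = (r cos θ, r sin θ) = (40.955807, -38.191908)
θ=317°: h = r sin θ − e = -38.191908 − 12 = -50.191908
θ=317°: x = r cos θ + √(L² − h²) = 40.955807 + 245.930422 = 286.886229
θ=348°: crank pin P = (r cos θ, r sin θ) = (54.776266, -11.643055)
θ=348°: h = r sin θ − e = -11.643055 − 12 = -23.643055
θ=348°: x = r cos θ + √(L² − h²) = 54.776266 + 249.883985 = 304.660251

θ=317°: 286.8862
θ=348°: 304.6603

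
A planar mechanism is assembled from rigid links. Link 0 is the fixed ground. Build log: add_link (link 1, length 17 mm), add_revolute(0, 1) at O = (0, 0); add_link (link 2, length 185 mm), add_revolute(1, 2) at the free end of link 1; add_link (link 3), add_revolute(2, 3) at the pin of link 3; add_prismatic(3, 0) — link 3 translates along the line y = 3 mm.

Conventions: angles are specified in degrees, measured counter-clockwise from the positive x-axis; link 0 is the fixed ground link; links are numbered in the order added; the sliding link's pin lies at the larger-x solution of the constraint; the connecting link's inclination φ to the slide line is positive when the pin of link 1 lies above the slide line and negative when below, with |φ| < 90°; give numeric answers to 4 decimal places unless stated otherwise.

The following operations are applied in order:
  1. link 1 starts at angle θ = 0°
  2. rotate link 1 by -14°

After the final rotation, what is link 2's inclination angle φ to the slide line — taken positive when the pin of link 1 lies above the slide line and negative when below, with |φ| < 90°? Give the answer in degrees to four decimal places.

geometry: r = 17 mm, L = 185 mm, e = 3 mm; θ starts at 0°
rotate link 1 by -14°: θ ← 0° -14° = -14°
h = r sin θ − e = -4.112672 − 3 = -7.112672
sin φ = h / L = -7.112672 / 185 = -0.03844688
φ = arcsin(-0.03844688) = -2.203387°

-2.2034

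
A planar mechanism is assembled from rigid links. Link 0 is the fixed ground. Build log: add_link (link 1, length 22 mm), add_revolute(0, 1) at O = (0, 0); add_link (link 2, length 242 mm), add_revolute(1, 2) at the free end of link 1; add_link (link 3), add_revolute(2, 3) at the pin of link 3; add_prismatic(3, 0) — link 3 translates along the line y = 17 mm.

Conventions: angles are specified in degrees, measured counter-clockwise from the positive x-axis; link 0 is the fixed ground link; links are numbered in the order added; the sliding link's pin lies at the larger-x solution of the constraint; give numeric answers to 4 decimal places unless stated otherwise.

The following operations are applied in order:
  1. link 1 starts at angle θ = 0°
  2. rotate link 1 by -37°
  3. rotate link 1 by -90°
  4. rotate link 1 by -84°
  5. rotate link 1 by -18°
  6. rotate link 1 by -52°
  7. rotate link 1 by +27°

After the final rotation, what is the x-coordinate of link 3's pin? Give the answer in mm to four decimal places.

geometry: r = 22 mm, L = 242 mm, e = 17 mm; θ starts at 0°
rotate link 1 by -37°: θ ← 0° -37° = -37°
rotate link 1 by -90°: θ ← -37° -90° = -127°
rotate link 1 by -84°: θ ← -127° -84° = -211°
rotate link 1 by -18°: θ ← -211° -18° = -229°
rotate link 1 by -52°: θ ← -229° -52° = -281°
rotate link 1 by +27°: θ ← -281° +27° = -254°
crank pin P = (r cos θ, r sin θ) = (-6.064022, 21.147757)
h = r sin θ − e = 21.147757 − 17 = 4.147757
x = r cos θ + √(L² − h²) = -6.064022 + 241.964452 = 235.900430

235.9004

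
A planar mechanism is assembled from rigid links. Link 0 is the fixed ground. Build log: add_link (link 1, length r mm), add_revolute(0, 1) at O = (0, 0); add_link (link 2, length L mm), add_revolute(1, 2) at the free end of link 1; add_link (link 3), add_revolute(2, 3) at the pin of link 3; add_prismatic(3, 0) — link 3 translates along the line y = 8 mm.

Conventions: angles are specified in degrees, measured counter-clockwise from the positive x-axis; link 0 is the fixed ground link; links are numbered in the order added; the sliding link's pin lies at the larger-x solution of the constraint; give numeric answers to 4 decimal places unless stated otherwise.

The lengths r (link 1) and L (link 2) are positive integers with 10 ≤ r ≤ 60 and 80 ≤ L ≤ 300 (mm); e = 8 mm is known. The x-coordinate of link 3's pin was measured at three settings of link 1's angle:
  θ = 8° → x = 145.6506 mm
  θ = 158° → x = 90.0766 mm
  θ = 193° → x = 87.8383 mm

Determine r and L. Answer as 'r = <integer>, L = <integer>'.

constraint per measurement: (x − r cos θ)² + (r sin θ − e)² = L²
subtracting the θ₁ and θ₂ equations cancels the r² and L² terms:
r = (x₁² − x₂²) / (2[(x₁cos θ₁ + e sin θ₁) − (x₂cos θ₂ + e sin θ₂)]) = 29.0000 → r = 29
L² = (x₁ − r cos θ₁)² + (r sin θ₁ − e)² = 13688.9989 → L = 117.0000 → L = 117
check at θ₃=193°: x = 87.8383 (printed 87.8383) ✓

r = 29, L = 117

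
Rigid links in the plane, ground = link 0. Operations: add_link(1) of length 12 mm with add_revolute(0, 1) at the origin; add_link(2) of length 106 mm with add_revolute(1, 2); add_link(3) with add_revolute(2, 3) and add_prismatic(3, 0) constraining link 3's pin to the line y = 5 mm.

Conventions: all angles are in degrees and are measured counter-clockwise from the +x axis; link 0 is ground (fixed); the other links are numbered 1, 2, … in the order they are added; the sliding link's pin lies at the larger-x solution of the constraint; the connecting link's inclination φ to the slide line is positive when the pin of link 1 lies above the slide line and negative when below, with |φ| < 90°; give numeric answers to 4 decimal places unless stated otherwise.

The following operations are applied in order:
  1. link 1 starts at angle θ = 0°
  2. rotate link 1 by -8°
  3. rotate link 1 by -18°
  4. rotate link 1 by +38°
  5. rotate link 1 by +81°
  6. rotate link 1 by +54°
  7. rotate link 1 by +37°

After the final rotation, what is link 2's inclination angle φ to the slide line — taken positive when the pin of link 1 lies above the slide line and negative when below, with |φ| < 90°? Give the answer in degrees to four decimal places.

geometry: r = 12 mm, L = 106 mm, e = 5 mm; θ starts at 0°
rotate link 1 by -8°: θ ← 0° -8° = -8°
rotate link 1 by -18°: θ ← -8° -18° = -26°
rotate link 1 by +38°: θ ← -26° +38° = 12°
rotate link 1 by +81°: θ ← 12° +81° = 93°
rotate link 1 by +54°: θ ← 93° +54° = 147°
rotate link 1 by +37°: θ ← 147° +37° = 184°
h = r sin θ − e = -0.837078 − 5 = -5.837078
sin φ = h / L = -5.837078 / 106 = -0.05506677
φ = arcsin(-0.05506677) = -3.156690°

-3.1567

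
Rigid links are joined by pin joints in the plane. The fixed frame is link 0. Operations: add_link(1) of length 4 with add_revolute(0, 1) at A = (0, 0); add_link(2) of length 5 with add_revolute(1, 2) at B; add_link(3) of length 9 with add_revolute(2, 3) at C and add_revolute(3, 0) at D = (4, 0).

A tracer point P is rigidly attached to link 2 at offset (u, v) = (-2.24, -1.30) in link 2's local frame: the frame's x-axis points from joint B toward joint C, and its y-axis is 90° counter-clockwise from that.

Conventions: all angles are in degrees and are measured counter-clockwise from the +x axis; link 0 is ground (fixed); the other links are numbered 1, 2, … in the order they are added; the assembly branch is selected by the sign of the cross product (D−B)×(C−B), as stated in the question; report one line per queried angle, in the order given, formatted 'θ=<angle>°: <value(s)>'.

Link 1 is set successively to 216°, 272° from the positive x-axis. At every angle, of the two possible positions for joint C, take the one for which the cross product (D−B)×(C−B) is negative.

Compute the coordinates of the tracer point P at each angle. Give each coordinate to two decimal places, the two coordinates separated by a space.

A=(0,0), D=(4.00,0)
θ=216°: B = A + 4.00·(cos216°, sin216°) = (-3.2361, -2.3511)
θ=216°: |BD| = 7.6085
θ=216°: circle(B,5.00) ∩ circle(D,9.00): a=0.1241, h=4.9985
θ=216°:   candidates: C₊=(-4.6626,2.4410) cross=38.031; C₋=(-1.5734,-7.0666) cross=-38.031
θ=216°:   branch - wants cross < 0 → take C=(-1.5734,-7.0666) (cross=-38.031)
θ=216°: ex = (C−B)/|BC| = (0.3325,-0.9431); ey = (0.9431,0.3325)
θ=216°: P = B + -2.24·ex + -1.30·ey = (-5.2070,-0.6709)
θ=272°: B = A + 4.00·(cos272°, sin272°) = (0.1396, -3.9976)
θ=272°: |BD| = 5.5573
θ=272°: circle(B,5.00) ∩ circle(D,9.00): a=-2.2598, h=4.4602
θ=272°:   candidates: C₊=(-4.6386,-2.5248) cross=24.786; C₋=(1.7782,-8.7214) cross=-24.786
θ=272°:   branch - wants cross < 0 → take C=(1.7782,-8.7214) (cross=-24.786)
θ=272°: ex = (C−B)/|BC| = (0.3277,-0.9448); ey = (0.9448,0.3277)
θ=272°: P = B + -2.24·ex + -1.30·ey = (-1.8227,-2.3073)

θ=216°: -5.21 -0.67
θ=272°: -1.82 -2.31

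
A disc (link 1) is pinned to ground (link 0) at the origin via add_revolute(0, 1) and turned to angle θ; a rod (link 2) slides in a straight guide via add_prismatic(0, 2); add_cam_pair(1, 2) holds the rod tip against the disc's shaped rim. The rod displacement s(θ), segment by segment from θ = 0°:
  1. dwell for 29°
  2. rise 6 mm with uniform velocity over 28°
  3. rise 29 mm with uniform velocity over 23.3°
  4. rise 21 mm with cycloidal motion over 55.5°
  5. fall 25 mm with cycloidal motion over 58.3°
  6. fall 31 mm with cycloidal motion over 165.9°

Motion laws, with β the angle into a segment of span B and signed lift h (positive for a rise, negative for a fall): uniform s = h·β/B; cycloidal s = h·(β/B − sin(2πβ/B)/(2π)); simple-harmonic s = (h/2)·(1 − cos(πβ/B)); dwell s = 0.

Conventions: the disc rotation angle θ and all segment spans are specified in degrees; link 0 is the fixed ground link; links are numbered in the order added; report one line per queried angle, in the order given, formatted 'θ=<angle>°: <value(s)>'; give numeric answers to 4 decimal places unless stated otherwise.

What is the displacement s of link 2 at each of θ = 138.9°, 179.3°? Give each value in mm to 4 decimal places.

segment 1 (0° to 29°, dwell): s unchanged at 0.0000
segment 2 (29° to 57°, uniform, h = 6) is passed completely: s = 0.0000 + (6) = 6.0000
segment 3 (57° to 80.3°, uniform, h = 29) is passed completely: s = 6.0000 + (29) = 35.0000
segment 4 (80.3° to 135.8°, cycloidal, h = 21) is passed completely: s = 35.0000 + (21) = 56.0000
θ = 138.9° falls in segment 5 (135.8° to 194.1°, cycloidal, h = -25): β = 138.9 − 135.8 = 3.1°, B = 58.3°; Δs = -25·(0.0532 − sin(2π·0.0532)/(2π)) = -0.0246; s = 56.0000 − 0.0246 = 55.9754
θ = 179.3° falls in segment 5 (135.8° to 194.1°, cycloidal, h = -25): β = 179.3 − 135.8 = 43.5°, B = 58.3°; Δs = -25·(0.7461 − sin(2π·0.7461)/(2π)) = -22.6312; s = 56.0000 − 22.6312 = 33.3688

θ=138.9°: 55.9754
θ=179.3°: 33.3688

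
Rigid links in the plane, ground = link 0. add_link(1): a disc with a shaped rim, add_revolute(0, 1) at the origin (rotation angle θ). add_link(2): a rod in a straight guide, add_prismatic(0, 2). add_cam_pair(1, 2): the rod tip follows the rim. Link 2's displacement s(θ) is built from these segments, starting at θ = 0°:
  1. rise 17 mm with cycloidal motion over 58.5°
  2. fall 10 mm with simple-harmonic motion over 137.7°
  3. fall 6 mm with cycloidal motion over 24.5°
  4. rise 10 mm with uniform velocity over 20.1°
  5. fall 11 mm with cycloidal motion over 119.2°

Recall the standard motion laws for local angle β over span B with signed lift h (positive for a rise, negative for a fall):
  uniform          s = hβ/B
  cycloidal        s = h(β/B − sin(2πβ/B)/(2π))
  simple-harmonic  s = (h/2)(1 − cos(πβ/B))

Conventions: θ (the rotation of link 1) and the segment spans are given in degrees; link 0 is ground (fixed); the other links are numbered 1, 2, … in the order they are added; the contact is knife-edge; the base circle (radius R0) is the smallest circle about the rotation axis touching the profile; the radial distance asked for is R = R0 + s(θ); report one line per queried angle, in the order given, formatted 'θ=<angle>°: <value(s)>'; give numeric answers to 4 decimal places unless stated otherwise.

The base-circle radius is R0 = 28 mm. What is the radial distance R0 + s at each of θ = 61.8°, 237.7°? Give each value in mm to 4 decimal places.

segment 1 (0° to 58.5°, cycloidal, h = 17) is passed completely: s = 0.0000 + (17) = 17.0000
θ = 61.8° falls in segment 2 (58.5° to 196.2°, simple-harmonic, h = -10): β = 61.8 − 58.5 = 3.3°, B = 137.7°; Δs = -10/2·(1 − cos(π·0.0240)) = -0.0142; s = 17.0000 − 0.0142 = 16.9858
segment 2 (58.5° to 196.2°, simple-harmonic, h = -10) is passed completely: s = 17.0000 + (-10) = 7.0000
segment 3 (196.2° to 220.7°, cycloidal, h = -6) is passed completely: s = 7.0000 + (-6) = 1.0000
θ = 237.7° falls in segment 4 (220.7° to 240.8°, uniform, h = 10): β = 237.7 − 220.7 = 17°, B = 20.1°; Δs = 10·17/20.1 = 8.4577; s = 1.0000 + 8.4577 = 9.4577
θ=61.8°: R = R0 + s = 28 + 16.9858 = 44.9858
θ=237.7°: R = R0 + s = 28 + 9.4577 = 37.4577

θ=61.8°: 44.9858
θ=237.7°: 37.4577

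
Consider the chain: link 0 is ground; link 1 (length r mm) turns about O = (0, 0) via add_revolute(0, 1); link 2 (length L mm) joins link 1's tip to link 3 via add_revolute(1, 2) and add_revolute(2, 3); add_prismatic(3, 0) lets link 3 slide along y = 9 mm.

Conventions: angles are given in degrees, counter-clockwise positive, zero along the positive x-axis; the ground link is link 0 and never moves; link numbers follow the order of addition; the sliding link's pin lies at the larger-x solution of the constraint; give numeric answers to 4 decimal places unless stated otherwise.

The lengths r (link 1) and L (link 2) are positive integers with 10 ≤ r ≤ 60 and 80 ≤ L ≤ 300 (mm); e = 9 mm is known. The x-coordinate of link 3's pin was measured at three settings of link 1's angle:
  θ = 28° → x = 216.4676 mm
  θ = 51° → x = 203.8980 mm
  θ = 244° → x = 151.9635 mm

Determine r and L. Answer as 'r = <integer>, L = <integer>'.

constraint per measurement: (x − r cos θ)² + (r sin θ − e)² = L²
subtracting the θ₁ and θ₂ equations cancels the r² and L² terms:
r = (x₁² − x₂²) / (2[(x₁cos θ₁ + e sin θ₁) − (x₂cos θ₂ + e sin θ₂)]) = 44.0001 → r = 44
L² = (x₁ − r cos θ₁)² + (r sin θ₁ − e)² = 31684.0003 → L = 178.0000 → L = 178
check at θ₃=244°: x = 151.9635 (printed 151.9635) ✓

r = 44, L = 178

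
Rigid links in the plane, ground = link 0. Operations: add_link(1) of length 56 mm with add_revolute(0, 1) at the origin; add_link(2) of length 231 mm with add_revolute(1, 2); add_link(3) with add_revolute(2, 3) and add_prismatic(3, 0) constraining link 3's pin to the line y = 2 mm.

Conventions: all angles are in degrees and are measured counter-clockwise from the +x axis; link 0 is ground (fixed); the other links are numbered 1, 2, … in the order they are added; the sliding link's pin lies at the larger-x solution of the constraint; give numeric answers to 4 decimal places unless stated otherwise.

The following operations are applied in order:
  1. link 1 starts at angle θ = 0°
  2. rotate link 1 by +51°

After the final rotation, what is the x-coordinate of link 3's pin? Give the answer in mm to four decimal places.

geometry: r = 56 mm, L = 231 mm, e = 2 mm; θ starts at 0°
rotate link 1 by +51°: θ ← 0° +51° = 51°
crank pin P = (r cos θ, r sin θ) = (35.241942, 43.520174)
h = r sin θ − e = 43.520174 − 2 = 41.520174
x = r cos θ + √(L² − h²) = 35.241942 + 227.237926 = 262.479868

262.4799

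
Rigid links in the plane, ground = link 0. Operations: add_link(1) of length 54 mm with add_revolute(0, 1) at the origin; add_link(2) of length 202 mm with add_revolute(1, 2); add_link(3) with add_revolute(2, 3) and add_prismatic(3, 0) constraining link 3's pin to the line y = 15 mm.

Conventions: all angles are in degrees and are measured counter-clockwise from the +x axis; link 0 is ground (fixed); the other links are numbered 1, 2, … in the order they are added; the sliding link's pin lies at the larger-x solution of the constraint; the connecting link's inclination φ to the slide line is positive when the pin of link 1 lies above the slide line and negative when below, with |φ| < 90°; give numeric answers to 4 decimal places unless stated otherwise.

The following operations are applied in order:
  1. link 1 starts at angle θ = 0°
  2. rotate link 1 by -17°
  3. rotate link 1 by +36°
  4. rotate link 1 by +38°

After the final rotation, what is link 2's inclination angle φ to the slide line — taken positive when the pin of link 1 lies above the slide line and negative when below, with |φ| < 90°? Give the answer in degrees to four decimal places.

geometry: r = 54 mm, L = 202 mm, e = 15 mm; θ starts at 0°
rotate link 1 by -17°: θ ← 0° -17° = -17°
rotate link 1 by +36°: θ ← -17° +36° = 19°
rotate link 1 by +38°: θ ← 19° +38° = 57°
h = r sin θ − e = 45.288211 − 15 = 30.288211
sin φ = h / L = 30.288211 / 202 = 0.14994164
φ = arcsin(0.14994164) = 8.623544°

8.6235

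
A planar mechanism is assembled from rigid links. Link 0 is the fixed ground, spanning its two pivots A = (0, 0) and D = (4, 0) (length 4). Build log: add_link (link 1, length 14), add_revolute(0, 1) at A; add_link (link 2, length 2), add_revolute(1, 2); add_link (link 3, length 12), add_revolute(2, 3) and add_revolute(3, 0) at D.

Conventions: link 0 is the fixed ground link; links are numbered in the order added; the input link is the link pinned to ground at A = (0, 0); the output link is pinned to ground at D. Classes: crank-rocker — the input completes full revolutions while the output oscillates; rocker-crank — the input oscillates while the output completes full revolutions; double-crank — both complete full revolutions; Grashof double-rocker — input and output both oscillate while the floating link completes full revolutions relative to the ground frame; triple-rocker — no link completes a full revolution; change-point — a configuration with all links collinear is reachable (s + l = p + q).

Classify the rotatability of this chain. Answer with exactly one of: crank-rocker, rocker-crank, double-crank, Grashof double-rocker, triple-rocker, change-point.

lengths: ground=4, input=14, coupler=2, output=12
sorted: s=2 (shortest), l=14 (longest), p+q=16
s + l = 16 vs p + q = 16
s + l = p + q → change-point (collinear configuration reachable)

change-point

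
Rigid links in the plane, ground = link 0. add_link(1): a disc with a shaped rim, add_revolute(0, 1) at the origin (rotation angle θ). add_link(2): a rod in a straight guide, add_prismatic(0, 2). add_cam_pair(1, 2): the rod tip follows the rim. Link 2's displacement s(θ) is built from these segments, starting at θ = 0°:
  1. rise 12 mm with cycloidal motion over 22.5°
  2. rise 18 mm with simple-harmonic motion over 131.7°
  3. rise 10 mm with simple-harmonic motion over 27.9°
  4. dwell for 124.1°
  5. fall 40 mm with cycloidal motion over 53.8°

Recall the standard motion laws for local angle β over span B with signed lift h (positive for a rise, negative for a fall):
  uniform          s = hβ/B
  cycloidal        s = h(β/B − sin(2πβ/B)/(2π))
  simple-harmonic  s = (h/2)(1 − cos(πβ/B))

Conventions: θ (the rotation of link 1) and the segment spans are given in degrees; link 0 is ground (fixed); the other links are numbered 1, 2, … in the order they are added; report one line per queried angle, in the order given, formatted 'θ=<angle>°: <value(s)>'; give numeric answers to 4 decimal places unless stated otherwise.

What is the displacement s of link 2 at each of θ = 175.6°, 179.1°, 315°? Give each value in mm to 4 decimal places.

segment 1 (0° to 22.5°, cycloidal, h = 12) is passed completely: s = 0.0000 + (12) = 12.0000
segment 2 (22.5° to 154.2°, simple-harmonic, h = 18) is passed completely: s = 12.0000 + (18) = 30.0000
θ = 175.6° falls in segment 3 (154.2° to 182.1°, simple-harmonic, h = 10): β = 175.6 − 154.2 = 21.4°, B = 27.9°; Δs = 10/2·(1 − cos(π·0.7670)) = 8.7195; s = 30.0000 + 8.7195 = 38.7195
θ = 179.1° falls in segment 3 (154.2° to 182.1°, simple-harmonic, h = 10): β = 179.1 − 154.2 = 24.9°, B = 27.9°; Δs = 10/2·(1 − cos(π·0.8925)) = 9.7174; s = 30.0000 + 9.7174 = 39.7174
segment 3 (154.2° to 182.1°, simple-harmonic, h = 10) is passed completely: s = 30.0000 + (10) = 40.0000
segment 4 (182.1° to 306.2°, dwell): s unchanged at 40.0000
θ = 315° falls in segment 5 (306.2° to 360°, cycloidal, h = -40): β = 315 − 306.2 = 8.8°, B = 53.8°; Δs = -40·(0.1636 − sin(2π·0.1636)/(2π)) = -1.0925; s = 40.0000 − 1.0925 = 38.9075

θ=175.6°: 38.7195
θ=179.1°: 39.7174
θ=315°: 38.9075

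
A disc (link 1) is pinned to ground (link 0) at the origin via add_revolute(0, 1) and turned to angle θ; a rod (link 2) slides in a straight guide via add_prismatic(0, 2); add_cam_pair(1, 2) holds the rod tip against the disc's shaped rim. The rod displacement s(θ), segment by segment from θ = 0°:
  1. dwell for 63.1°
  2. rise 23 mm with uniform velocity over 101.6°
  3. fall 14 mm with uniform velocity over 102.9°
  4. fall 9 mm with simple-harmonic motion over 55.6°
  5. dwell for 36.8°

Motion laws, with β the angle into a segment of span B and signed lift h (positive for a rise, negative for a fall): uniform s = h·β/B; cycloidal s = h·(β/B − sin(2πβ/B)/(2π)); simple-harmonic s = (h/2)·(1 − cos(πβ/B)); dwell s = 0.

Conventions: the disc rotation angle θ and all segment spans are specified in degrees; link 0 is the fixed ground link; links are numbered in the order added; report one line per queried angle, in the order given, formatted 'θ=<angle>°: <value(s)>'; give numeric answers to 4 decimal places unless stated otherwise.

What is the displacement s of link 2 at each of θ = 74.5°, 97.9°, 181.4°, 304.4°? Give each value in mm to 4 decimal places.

segment 1 (0° to 63.1°, dwell): s unchanged at 0.0000
θ = 74.5° falls in segment 2 (63.1° to 164.7°, uniform, h = 23): β = 74.5 − 63.1 = 11.4°, B = 101.6°; Δs = 23·11.4/101.6 = 2.5807; s = 0.0000 + 2.5807 = 2.5807
θ = 97.9° falls in segment 2 (63.1° to 164.7°, uniform, h = 23): β = 97.9 − 63.1 = 34.8°, B = 101.6°; Δs = 23·34.8/101.6 = 7.8780; s = 0.0000 + 7.8780 = 7.8780
segment 2 (63.1° to 164.7°, uniform, h = 23) is passed completely: s = 0.0000 + (23) = 23.0000
θ = 181.4° falls in segment 3 (164.7° to 267.6°, uniform, h = -14): β = 181.4 − 164.7 = 16.7°, B = 102.9°; Δs = -14·16.7/102.9 = -2.2721; s = 23.0000 − 2.2721 = 20.7279
segment 3 (164.7° to 267.6°, uniform, h = -14) is passed completely: s = 23.0000 + (-14) = 9.0000
θ = 304.4° falls in segment 4 (267.6° to 323.2°, simple-harmonic, h = -9): β = 304.4 − 267.6 = 36.8°, B = 55.6°; Δs = -9/2·(1 − cos(π·0.6619)) = -6.6910; s = 9.0000 − 6.6910 = 2.3090

θ=74.5°: 2.5807
θ=97.9°: 7.8780
θ=181.4°: 20.7279
θ=304.4°: 2.3090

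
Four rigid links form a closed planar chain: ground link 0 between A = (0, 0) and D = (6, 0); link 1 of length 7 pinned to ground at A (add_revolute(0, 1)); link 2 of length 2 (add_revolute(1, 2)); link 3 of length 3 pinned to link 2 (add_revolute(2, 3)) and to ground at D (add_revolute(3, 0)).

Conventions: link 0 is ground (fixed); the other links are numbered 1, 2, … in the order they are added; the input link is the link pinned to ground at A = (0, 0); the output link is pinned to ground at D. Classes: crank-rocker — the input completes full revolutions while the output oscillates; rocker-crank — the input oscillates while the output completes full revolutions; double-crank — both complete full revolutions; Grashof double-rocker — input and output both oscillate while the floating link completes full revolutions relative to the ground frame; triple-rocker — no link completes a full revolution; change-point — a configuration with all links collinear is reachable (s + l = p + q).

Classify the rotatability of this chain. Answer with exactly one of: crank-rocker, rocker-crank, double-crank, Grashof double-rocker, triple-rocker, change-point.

lengths: ground=6, input=7, coupler=2, output=3
sorted: s=2 (shortest), l=7 (longest), p+q=9
s + l = 9 vs p + q = 9
s + l = p + q → change-point (collinear configuration reachable)

change-point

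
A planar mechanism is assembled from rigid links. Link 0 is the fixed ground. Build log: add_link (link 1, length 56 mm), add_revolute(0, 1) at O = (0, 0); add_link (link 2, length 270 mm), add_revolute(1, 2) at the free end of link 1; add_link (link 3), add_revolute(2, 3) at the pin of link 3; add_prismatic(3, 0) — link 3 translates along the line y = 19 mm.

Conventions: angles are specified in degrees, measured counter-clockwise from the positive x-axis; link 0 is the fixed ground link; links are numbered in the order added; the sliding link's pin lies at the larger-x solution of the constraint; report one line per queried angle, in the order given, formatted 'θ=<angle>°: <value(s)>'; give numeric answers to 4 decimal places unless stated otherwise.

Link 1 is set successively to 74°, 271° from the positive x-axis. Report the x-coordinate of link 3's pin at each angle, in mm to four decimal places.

geometry: r = 56 mm, L = 270 mm, e = 19 mm
θ=74°: crank pin P = (r cos θ, r sin θ) = (15.435692, 53.830655)
θ=74°: h = r sin θ − e = 53.830655 − 19 = 34.830655
θ=74°: x = r cos θ + √(L² − h²) = 15.435692 + 267.743955 = 283.179647
θ=271°: crank pin P = (r cos θ, r sin θ) = (0.977335, -55.991471)
θ=271°: h = r sin θ − e = -55.991471 − 19 = -74.991471
θ=271°: x = r cos θ + √(L² − h²) = 0.977335 + 259.376713 = 260.354048

θ=74°: 283.1796
θ=271°: 260.3540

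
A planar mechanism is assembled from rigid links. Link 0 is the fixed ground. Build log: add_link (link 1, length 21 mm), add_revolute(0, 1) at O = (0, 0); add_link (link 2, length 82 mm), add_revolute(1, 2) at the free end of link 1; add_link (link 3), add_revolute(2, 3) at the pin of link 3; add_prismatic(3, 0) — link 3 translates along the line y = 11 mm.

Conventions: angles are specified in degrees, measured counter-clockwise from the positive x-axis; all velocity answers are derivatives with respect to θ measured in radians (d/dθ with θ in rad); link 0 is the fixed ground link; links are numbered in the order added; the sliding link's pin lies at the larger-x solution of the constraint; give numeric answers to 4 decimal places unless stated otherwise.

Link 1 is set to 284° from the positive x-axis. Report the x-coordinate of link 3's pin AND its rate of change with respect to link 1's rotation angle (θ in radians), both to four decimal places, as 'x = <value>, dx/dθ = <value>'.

geometry: r = 21 mm, L = 82 mm, e = 11 mm
crank pin P = (r cos θ, r sin θ) = (5.080360, -20.376210)
h = r sin θ − e = -20.376210 − 11 = -31.376210
x = r cos θ + √(L² − h²) = 5.080360 + 75.759708 = 80.840068
dx/dθ = −r sin θ − h·r cos θ/√(L² − h²) (θ in radians; h = -31.376210) = 22.480263

x = 80.8401, dx/dθ = 22.4803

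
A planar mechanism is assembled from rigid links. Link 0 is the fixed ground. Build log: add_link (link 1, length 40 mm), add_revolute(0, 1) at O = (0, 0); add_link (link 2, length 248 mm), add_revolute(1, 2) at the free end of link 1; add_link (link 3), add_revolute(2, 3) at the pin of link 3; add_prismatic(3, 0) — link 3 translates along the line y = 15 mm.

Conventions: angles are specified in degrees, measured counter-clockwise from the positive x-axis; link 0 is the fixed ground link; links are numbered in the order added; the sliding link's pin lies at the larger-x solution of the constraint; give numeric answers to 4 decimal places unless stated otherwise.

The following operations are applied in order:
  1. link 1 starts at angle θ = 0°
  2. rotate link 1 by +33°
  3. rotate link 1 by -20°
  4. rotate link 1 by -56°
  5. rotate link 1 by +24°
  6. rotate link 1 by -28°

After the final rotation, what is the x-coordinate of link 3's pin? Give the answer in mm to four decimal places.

geometry: r = 40 mm, L = 248 mm, e = 15 mm; θ starts at 0°
rotate link 1 by +33°: θ ← 0° +33° = 33°
rotate link 1 by -20°: θ ← 33° -20° = 13°
rotate link 1 by -56°: θ ← 13° -56° = -43°
rotate link 1 by +24°: θ ← -43° +24° = -19°
rotate link 1 by -28°: θ ← -19° -28° = -47°
crank pin P = (r cos θ, r sin θ) = (27.279934, -29.254148)
h = r sin θ − e = -29.254148 − 15 = -44.254148
x = r cos θ + √(L² − h²) = 27.279934 + 244.019611 = 271.299545

271.2995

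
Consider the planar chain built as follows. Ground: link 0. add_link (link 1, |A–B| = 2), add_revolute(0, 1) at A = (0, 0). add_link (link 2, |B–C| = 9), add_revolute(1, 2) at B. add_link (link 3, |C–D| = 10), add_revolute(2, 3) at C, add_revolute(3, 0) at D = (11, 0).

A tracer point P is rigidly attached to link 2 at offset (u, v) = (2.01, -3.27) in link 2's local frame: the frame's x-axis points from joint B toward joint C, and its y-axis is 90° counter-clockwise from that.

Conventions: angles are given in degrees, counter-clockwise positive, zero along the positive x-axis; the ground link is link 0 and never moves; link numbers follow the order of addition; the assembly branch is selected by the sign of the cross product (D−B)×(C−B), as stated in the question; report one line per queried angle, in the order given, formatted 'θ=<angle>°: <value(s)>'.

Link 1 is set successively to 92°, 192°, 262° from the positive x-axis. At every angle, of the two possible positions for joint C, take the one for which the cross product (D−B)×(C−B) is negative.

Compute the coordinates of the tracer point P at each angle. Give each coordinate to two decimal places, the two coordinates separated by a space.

A=(0,0), D=(11.00,0)
θ=92°: B = A + 2.00·(cos92°, sin92°) = (-0.0698, 1.9988)
θ=92°: |BD| = 11.2488
θ=92°: circle(B,9.00) ∩ circle(D,10.00): a=4.7799, h=7.6258
θ=92°:   candidates: C₊=(5.9890,8.6539) cross=85.781; C₋=(3.2790,-6.3550) cross=-85.781
θ=92°:   branch - wants cross < 0 → take C=(3.2790,-6.3550) (cross=-85.781)
θ=92°: ex = (C−B)/|BC| = (0.3721,-0.9282); ey = (0.9282,0.3721)
θ=92°: P = B + 2.01·ex + -3.27·ey = (-2.3571,-1.0836)
θ=192°: B = A + 2.00·(cos192°, sin192°) = (-1.9563, -0.4158)
θ=192°: |BD| = 12.9630
θ=192°: circle(B,9.00) ∩ circle(D,10.00): a=5.7486, h=6.9248
θ=192°:   candidates: C₊=(3.5672,6.6898) cross=89.766; C₋=(4.0115,-7.1527) cross=-89.766
θ=192°:   branch - wants cross < 0 → take C=(4.0115,-7.1527) (cross=-89.766)
θ=192°: ex = (C−B)/|BC| = (0.6631,-0.7485); ey = (0.7485,0.6631)
θ=192°: P = B + 2.01·ex + -3.27·ey = (-3.0712,-4.0887)
θ=262°: B = A + 2.00·(cos262°, sin262°) = (-0.2783, -1.9805)
θ=262°: |BD| = 11.4509
θ=262°: circle(B,9.00) ∩ circle(D,10.00): a=4.8958, h=7.5519
θ=262°:   candidates: C₊=(3.2375,6.3043) cross=86.476; C₋=(5.8499,-8.5718) cross=-86.476
θ=262°:   branch - wants cross < 0 → take C=(5.8499,-8.5718) (cross=-86.476)
θ=262°: ex = (C−B)/|BC| = (0.6809,-0.7324); ey = (0.7324,0.6809)
θ=262°: P = B + 2.01·ex + -3.27·ey = (-1.3045,-5.6792)

θ=92°: -2.36 -1.08
θ=192°: -3.07 -4.09
θ=262°: -1.30 -5.68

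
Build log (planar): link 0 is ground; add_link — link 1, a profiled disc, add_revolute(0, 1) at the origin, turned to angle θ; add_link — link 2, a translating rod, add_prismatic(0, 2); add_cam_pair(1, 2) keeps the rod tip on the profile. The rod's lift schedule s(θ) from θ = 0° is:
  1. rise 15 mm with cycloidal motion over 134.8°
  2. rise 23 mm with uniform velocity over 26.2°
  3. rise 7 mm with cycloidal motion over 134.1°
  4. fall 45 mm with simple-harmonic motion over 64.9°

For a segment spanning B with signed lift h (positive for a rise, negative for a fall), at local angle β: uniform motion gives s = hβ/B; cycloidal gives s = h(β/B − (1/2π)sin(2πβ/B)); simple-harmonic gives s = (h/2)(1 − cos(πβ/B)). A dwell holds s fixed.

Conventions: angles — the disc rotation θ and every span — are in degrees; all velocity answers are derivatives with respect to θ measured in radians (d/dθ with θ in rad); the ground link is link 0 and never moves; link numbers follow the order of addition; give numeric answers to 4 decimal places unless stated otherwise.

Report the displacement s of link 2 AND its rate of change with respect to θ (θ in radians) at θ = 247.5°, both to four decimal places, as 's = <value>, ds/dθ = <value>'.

seg 1 [0°–134.8°] cycloidal, h=15: full span → s += 15 → s = 15.0000
seg 2 [134.8°–161°] uniform, h=23: full span → s += 23 → s = 38.0000
seg 3 [161°–295.1°] cycloidal, h=7: θ=247.5° here. β=86.5, B=134.1. 7·(0.6450 − sin(2π·0.6450)/(2π)) = 5.3958 → s = 43.3958
velocity in seg [161°–295.1°] (cycloidal), θ in radians: β = 86.5° = 1.5097 rad, B = 134.1° = 2.3405 rad; ds/dθ = (h/B)(1 − cos(2πβ/B)) = (7/2.3405)(1 − cos(2π·0.6450)) = 4.823324 mm/rad

s = 43.3958, ds/dθ = 4.8233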